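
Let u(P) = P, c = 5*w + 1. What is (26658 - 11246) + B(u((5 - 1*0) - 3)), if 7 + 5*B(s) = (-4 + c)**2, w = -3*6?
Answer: 85702/5 ≈ 17140.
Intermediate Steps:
w = -18
c = -89 (c = 5*(-18) + 1 = -90 + 1 = -89)
B(s) = 8642/5 (B(s) = -7/5 + (-4 - 89)**2/5 = -7/5 + (1/5)*(-93)**2 = -7/5 + (1/5)*8649 = -7/5 + 8649/5 = 8642/5)
(26658 - 11246) + B(u((5 - 1*0) - 3)) = (26658 - 11246) + 8642/5 = 15412 + 8642/5 = 85702/5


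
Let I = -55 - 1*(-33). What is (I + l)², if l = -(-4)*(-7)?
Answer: 2500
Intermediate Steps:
l = -28 (l = -1*28 = -28)
I = -22 (I = -55 + 33 = -22)
(I + l)² = (-22 - 28)² = (-50)² = 2500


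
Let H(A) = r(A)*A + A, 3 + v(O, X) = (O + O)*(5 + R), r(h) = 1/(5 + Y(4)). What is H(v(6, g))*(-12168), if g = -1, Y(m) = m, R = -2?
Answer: -446160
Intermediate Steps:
r(h) = 1/9 (r(h) = 1/(5 + 4) = 1/9)
v(O, X) = -3 + 6*O (v(O, X) = -3 + (O + O)*(5 - 2) = -3 + (2*O)*3 = -3 + 6*O)
H(A) = 10*A/9 (H(A) = A/9 + A = 10*A/9)
H(v(6, g))*(-12168) = (10*(-3 + 6*6)/9)*(-12168) = (10*(-3 + 36)/9)*(-12168) = ((10/9)*33)*(-12168) = (110/3)*(-12168) = -446160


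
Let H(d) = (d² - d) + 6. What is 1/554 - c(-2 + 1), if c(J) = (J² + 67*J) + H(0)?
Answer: 33241/554 ≈ 60.002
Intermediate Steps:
H(d) = 6 + d² - d
c(J) = 6 + J² + 67*J (c(J) = (J² + 67*J) + (6 + 0² - 1*0) = (J² + 67*J) + (6 + 0 + 0) = (J² + 67*J) + 6 = 6 + J² + 67*J)
1/554 - c(-2 + 1) = 1/554 - (6 + (-2 + 1)² + 67*(-2 + 1)) = 1/554 - (6 + (-1)² + 67*(-1)) = 1/554 - (6 + 1 - 67) = 1/554 - 1*(-60) = 1/554 + 60 = 33241/554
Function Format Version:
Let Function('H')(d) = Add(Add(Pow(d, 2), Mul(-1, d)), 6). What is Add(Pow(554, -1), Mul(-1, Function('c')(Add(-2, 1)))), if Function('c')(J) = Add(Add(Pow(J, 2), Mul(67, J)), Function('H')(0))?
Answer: Rational(33241, 554) ≈ 60.002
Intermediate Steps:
Function('H')(d) = Add(6, Pow(d, 2), Mul(-1, d))
Function('c')(J) = Add(6, Pow(J, 2), Mul(67, J)) (Function('c')(J) = Add(Add(Pow(J, 2), Mul(67, J)), Add(6, Pow(0, 2), Mul(-1, 0))) = Add(Add(Pow(J, 2), Mul(67, J)), Add(6, 0, 0)) = Add(Add(Pow(J, 2), Mul(67, J)), 6) = Add(6, Pow(J, 2), Mul(67, J)))
Add(Pow(554, -1), Mul(-1, Function('c')(Add(-2, 1)))) = Add(Pow(554, -1), Mul(-1, Add(6, Pow(Add(-2, 1), 2), Mul(67, Add(-2, 1))))) = Add(Rational(1, 554), Mul(-1, Add(6, Pow(-1, 2), Mul(67, -1)))) = Add(Rational(1, 554), Mul(-1, Add(6, 1, -67))) = Add(Rational(1, 554), Mul(-1, -60)) = Add(Rational(1, 554), 60) = Rational(33241, 554)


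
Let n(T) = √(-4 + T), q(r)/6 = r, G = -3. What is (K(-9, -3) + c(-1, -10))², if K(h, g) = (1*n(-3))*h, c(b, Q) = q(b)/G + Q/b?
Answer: -423 - 216*I*√7 ≈ -423.0 - 571.48*I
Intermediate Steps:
q(r) = 6*r
c(b, Q) = -2*b + Q/b (c(b, Q) = (6*b)/(-3) + Q/b = (6*b)*(-⅓) + Q/b = -2*b + Q/b)
K(h, g) = I*h*√7 (K(h, g) = (1*√(-4 - 3))*h = (1*√(-7))*h = (1*(I*√7))*h = (I*√7)*h = I*h*√7)
(K(-9, -3) + c(-1, -10))² = (I*(-9)*√7 + (-2*(-1) - 10/(-1)))² = (-9*I*√7 + (2 - 10*(-1)))² = (-9*I*√7 + (2 + 10))² = (-9*I*√7 + 12)² = (12 - 9*I*√7)²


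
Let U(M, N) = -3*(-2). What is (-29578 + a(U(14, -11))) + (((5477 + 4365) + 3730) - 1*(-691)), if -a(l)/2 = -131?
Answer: -15053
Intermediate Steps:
U(M, N) = 6
a(l) = 262 (a(l) = -2*(-131) = 262)
(-29578 + a(U(14, -11))) + (((5477 + 4365) + 3730) - 1*(-691)) = (-29578 + 262) + (((5477 + 4365) + 3730) - 1*(-691)) = -29316 + ((9842 + 3730) + 691) = -29316 + (13572 + 691) = -29316 + 14263 = -15053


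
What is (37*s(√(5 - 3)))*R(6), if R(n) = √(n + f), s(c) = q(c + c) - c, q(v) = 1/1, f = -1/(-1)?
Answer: -37*√14 + 37*√7 ≈ -40.549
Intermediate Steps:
f = 1 (f = -1*(-1) = 1)
q(v) = 1
s(c) = 1 - c
R(n) = √(1 + n) (R(n) = √(n + 1) = √(1 + n))
(37*s(√(5 - 3)))*R(6) = (37*(1 - √(5 - 3)))*√(1 + 6) = (37*(1 - √2))*√7 = (37 - 37*√2)*√7 = √7*(37 - 37*√2)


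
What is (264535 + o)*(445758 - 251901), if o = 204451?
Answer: 90916219002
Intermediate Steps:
(264535 + o)*(445758 - 251901) = (264535 + 204451)*(445758 - 251901) = 468986*193857 = 90916219002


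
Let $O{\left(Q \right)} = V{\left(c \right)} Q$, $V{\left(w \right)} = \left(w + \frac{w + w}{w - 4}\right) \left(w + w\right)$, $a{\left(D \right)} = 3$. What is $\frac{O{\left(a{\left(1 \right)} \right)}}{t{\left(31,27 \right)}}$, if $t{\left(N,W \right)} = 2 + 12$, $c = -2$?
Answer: $\frac{8}{7} \approx 1.1429$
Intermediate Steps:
$t{\left(N,W \right)} = 14$
$V{\left(w \right)} = 2 w \left(w + \frac{2 w}{-4 + w}\right)$ ($V{\left(w \right)} = \left(w + \frac{2 w}{-4 + w}\right) 2 w = 2 w \left(w + \frac{2 w}{-4 + w}\right)$)
$O{\left(Q \right)} = \frac{16 Q}{3}$ ($O{\left(Q \right)} = \frac{2 \left(-2\right)^{2} \left(-2 - 2\right)}{-4 - 2} Q = 2 \cdot 4 \frac{1}{-6} \left(-4\right) Q = 2 \cdot 4 \left(- \frac{1}{6}\right) \left(-4\right) Q = \frac{16 Q}{3}$)
$\frac{O{\left(a{\left(1 \right)} \right)}}{t{\left(31,27 \right)}} = \frac{\frac{16}{3} \cdot 3}{14} = 16 \cdot \frac{1}{14} = \frac{8}{7}$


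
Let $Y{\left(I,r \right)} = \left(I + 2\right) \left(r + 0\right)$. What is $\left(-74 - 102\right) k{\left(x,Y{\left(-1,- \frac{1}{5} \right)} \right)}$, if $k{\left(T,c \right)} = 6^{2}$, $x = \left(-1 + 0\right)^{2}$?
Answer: $-6336$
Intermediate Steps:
$Y{\left(I,r \right)} = r \left(2 + I\right)$ ($Y{\left(I,r \right)} = \left(2 + I\right) r = r \left(2 + I\right)$)
$x = 1$ ($x = \left(-1\right)^{2} = 1$)
$k{\left(T,c \right)} = 36$
$\left(-74 - 102\right) k{\left(x,Y{\left(-1,- \frac{1}{5} \right)} \right)} = \left(-74 - 102\right) 36 = \left(-176\right) 36 = -6336$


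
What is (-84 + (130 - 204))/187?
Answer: -158/187 ≈ -0.84492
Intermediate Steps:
(-84 + (130 - 204))/187 = (-84 - 74)*(1/187) = -158*1/187 = -158/187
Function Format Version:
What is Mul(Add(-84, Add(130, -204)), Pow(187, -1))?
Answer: Rational(-158, 187) ≈ -0.84492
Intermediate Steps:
Mul(Add(-84, Add(130, -204)), Pow(187, -1)) = Mul(Add(-84, -74), Rational(1, 187)) = Mul(-158, Rational(1, 187)) = Rational(-158, 187)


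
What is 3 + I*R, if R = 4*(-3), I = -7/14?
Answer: 9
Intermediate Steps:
I = -½ (I = -7*1/14 = -½ ≈ -0.50000)
R = -12
3 + I*R = 3 - ½*(-12) = 3 + 6 = 9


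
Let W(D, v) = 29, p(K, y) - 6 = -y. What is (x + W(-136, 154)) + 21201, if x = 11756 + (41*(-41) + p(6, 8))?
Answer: 31303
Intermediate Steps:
p(K, y) = 6 - y
x = 10073 (x = 11756 + (41*(-41) + (6 - 1*8)) = 11756 + (-1681 + (6 - 8)) = 11756 + (-1681 - 2) = 11756 - 1683 = 10073)
(x + W(-136, 154)) + 21201 = (10073 + 29) + 21201 = 10102 + 21201 = 31303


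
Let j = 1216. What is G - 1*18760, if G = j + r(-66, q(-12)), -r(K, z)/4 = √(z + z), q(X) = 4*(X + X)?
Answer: -17544 - 32*I*√3 ≈ -17544.0 - 55.426*I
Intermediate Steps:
q(X) = 8*X (q(X) = 4*(2*X) = 8*X)
r(K, z) = -4*√2*√z (r(K, z) = -4*√(z + z) = -4*√2*√z)
G = 1216 - 32*I*√3 (G = 1216 - 4*√2*√(8*(-12)) = 1216 - 4*√2*√(-96) = 1216 - 4*√2*4*I*√6 = 1216 - 32*I*√3 ≈ 1216.0 - 55.426*I)
G - 1*18760 = (1216 - 32*I*√3) - 1*18760 = (1216 - 32*I*√3) - 18760 = -17544 - 32*I*√3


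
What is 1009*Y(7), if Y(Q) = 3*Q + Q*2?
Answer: 35315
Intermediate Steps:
Y(Q) = 5*Q (Y(Q) = 3*Q + 2*Q = 5*Q)
1009*Y(7) = 1009*(5*7) = 1009*35 = 35315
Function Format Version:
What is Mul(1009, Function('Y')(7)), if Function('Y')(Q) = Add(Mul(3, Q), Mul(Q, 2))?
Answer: 35315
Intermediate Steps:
Function('Y')(Q) = Mul(5, Q) (Function('Y')(Q) = Add(Mul(3, Q), Mul(2, Q)) = Mul(5, Q))
Mul(1009, Function('Y')(7)) = Mul(1009, Mul(5, 7)) = Mul(1009, 35) = 35315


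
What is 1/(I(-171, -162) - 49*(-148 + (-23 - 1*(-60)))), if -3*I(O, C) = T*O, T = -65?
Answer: 1/1734 ≈ 0.00057670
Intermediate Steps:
I(O, C) = 65*O/3 (I(O, C) = -(-65)*O/3 = 65*O/3)
1/(I(-171, -162) - 49*(-148 + (-23 - 1*(-60)))) = 1/((65/3)*(-171) - 49*(-148 + (-23 - 1*(-60)))) = 1/(-3705 - 49*(-148 + (-23 + 60))) = 1/(-3705 - 49*(-148 + 37)) = 1/(-3705 - 49*(-111)) = 1/(-3705 + 5439) = 1/1734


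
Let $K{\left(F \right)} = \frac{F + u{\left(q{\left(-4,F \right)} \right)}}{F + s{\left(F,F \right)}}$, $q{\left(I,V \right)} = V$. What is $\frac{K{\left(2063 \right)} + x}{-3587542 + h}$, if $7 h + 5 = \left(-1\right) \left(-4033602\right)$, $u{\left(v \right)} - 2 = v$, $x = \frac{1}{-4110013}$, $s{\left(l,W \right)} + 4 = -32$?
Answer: $- \frac{118762921459}{175610713289010147} \approx -6.7628 \cdot 10^{-7}$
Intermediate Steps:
$s{\left(l,W \right)} = -36$ ($s{\left(l,W \right)} = -4 - 32 = -36$)
$x = - \frac{1}{4110013} \approx -2.4331 \cdot 10^{-7}$
$u{\left(v \right)} = 2 + v$
$h = \frac{4033597}{7}$ ($h = - \frac{5}{7} + \frac{\left(-1\right) \left(-4033602\right)}{7} = - \frac{5}{7} + \frac{1}{7} \cdot 4033602 = - \frac{5}{7} + \frac{4033602}{7} = \frac{4033597}{7} \approx 5.7623 \cdot 10^{5}$)
$K{\left(F \right)} = \frac{2 + 2 F}{-36 + F}$ ($K{\left(F \right)} = \frac{F + \left(2 + F\right)}{F - 36} = \frac{2 + 2 F}{-36 + F}$)
$\frac{K{\left(2063 \right)} + x}{-3587542 + h} = \frac{\frac{2 \left(1 + 2063\right)}{-36 + 2063} - \frac{1}{4110013}}{-3587542 + \frac{4033597}{7}} = \frac{2 \cdot \frac{1}{2027} \cdot 2064 - \frac{1}{4110013}}{- \frac{21079197}{7}} = \left(2 \cdot \frac{1}{2027} \cdot 2064 - \frac{1}{4110013}\right) \left(- \frac{7}{21079197}\right) = \left(\frac{4128}{2027} - \frac{1}{4110013}\right) \left(- \frac{7}{21079197}\right) = \frac{16966131637}{8330996351} \left(- \frac{7}{21079197}\right) = - \frac{118762921459}{175610713289010147}$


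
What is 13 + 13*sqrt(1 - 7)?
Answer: 13 + 13*I*sqrt(6) ≈ 13.0 + 31.843*I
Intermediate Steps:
13 + 13*sqrt(1 - 7) = 13 + 13*sqrt(-6) = 13 + 13*(I*sqrt(6)) = 13 + 13*I*sqrt(6)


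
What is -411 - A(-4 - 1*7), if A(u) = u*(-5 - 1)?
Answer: -477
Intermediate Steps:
A(u) = -6*u (A(u) = u*(-6) = -6*u)
-411 - A(-4 - 1*7) = -411 - (-6)*(-4 - 1*7) = -411 - (-6)*(-4 - 7) = -411 - (-6)*(-11) = -411 - 1*66 = -411 - 66 = -477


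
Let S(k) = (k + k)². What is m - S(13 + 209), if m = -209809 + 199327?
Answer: -207618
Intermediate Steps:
m = -10482
S(k) = 4*k² (S(k) = (2*k)² = 4*k²)
m - S(13 + 209) = -10482 - 4*(13 + 209)² = -10482 - 4*222² = -10482 - 4*49284 = -10482 - 1*197136 = -10482 - 197136 = -207618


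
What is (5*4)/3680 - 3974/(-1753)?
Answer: 732969/322552 ≈ 2.2724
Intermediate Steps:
(5*4)/3680 - 3974/(-1753) = 20*(1/3680) - 3974*(-1/1753) = 1/184 + 3974/1753 = 732969/322552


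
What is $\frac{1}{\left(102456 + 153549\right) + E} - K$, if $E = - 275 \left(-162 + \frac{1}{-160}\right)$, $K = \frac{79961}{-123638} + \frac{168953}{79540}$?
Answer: $- \frac{13973608340348467}{9458319426855380} \approx -1.4774$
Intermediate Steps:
$K = \frac{7264456537}{4917083260}$ ($K = 79961 \left(- \frac{1}{123638}\right) + 168953 \cdot \frac{1}{79540} = - \frac{79961}{123638} + \frac{168953}{79540} = \frac{7264456537}{4917083260} \approx 1.4774$)
$E = \frac{1425655}{32}$ ($E = - 275 \left(-162 - \frac{1}{160}\right) = \left(-275\right) \left(- \frac{25921}{160}\right) = \frac{1425655}{32} \approx 44552.0$)
$\frac{1}{\left(102456 + 153549\right) + E} - K = \frac{1}{\left(102456 + 153549\right) + \frac{1425655}{32}} - \frac{7264456537}{4917083260} = \frac{1}{256005 + \frac{1425655}{32}} - \frac{7264456537}{4917083260} = \frac{1}{\frac{9617815}{32}} - \frac{7264456537}{4917083260} = \frac{32}{9617815} - \frac{7264456537}{4917083260} = - \frac{13973608340348467}{9458319426855380}$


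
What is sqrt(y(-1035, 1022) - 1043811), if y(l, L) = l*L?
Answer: 3*I*sqrt(233509) ≈ 1449.7*I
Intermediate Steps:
y(l, L) = L*l
sqrt(y(-1035, 1022) - 1043811) = sqrt(1022*(-1035) - 1043811) = sqrt(-1057770 - 1043811) = sqrt(-2101581) = 3*I*sqrt(233509)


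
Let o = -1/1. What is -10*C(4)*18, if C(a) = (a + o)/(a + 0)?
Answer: -135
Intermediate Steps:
o = -1 (o = -1*1 = -1)
C(a) = (-1 + a)/a (C(a) = (a - 1)/(a + 0) = (-1 + a)/a)
-10*C(4)*18 = -10*(-1 + 4)/4*18 = -5*3/2*18 = -10*3/4*18 = -15/2*18 = -135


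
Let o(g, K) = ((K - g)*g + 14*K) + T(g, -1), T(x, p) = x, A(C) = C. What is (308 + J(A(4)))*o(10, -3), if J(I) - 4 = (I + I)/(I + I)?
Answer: -50706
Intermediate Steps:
J(I) = 5 (J(I) = 4 + (I + I)/(I + I) = 4 + (2*I)/((2*I)) = 4 + (2*I)*(1/(2*I)) = 4 + 1 = 5)
o(g, K) = g + 14*K + g*(K - g) (o(g, K) = ((K - g)*g + 14*K) + g = (g*(K - g) + 14*K) + g = (14*K + g*(K - g)) + g = g + 14*K + g*(K - g))
(308 + J(A(4)))*o(10, -3) = (308 + 5)*(10 - 1*10² + 14*(-3) - 3*10) = 313*(10 - 1*100 - 42 - 30) = 313*(10 - 100 - 42 - 30) = 313*(-162) = -50706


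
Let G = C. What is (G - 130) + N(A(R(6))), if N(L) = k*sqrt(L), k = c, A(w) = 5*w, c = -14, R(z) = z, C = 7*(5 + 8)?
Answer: -39 - 14*sqrt(30) ≈ -115.68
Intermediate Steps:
C = 91 (C = 7*13 = 91)
G = 91
k = -14
N(L) = -14*sqrt(L)
(G - 130) + N(A(R(6))) = (91 - 130) - 14*sqrt(30) = -39 - 14*sqrt(30)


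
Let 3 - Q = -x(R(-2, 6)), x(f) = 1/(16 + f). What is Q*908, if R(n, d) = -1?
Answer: 41768/15 ≈ 2784.5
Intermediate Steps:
Q = 46/15 (Q = 3 - (-1)/(16 - 1) = 3 - (-1)/15 = 3 - 1*(-1/15) = 3 + 1/15 = 46/15 ≈ 3.0667)
Q*908 = (46/15)*908 = 41768/15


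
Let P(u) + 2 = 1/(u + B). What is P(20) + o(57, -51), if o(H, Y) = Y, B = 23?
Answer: -2278/43 ≈ -52.977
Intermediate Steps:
P(u) = -2 + 1/(23 + u) (P(u) = -2 + 1/(u + 23) = -2 + 1/(23 + u))
P(20) + o(57, -51) = (-45 - 2*20)/(23 + 20) - 51 = (-45 - 40)/43 - 51 = (1/43)*(-85) - 51 = -85/43 - 51 = -2278/43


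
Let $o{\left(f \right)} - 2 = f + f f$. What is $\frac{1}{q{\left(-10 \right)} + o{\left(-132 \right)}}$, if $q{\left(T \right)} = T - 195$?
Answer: $\frac{1}{17089} \approx 5.8517 \cdot 10^{-5}$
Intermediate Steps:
$q{\left(T \right)} = -195 + T$
$o{\left(f \right)} = 2 + f + f^{2}$ ($o{\left(f \right)} = 2 + \left(f + f f\right) = 2 + \left(f + f^{2}\right) = 2 + f + f^{2}$)
$\frac{1}{q{\left(-10 \right)} + o{\left(-132 \right)}} = \frac{1}{\left(-195 - 10\right) + \left(2 - 132 + \left(-132\right)^{2}\right)} = \frac{1}{-205 + \left(2 - 132 + 17424\right)} = \frac{1}{-205 + 17294} = \frac{1}{17089}$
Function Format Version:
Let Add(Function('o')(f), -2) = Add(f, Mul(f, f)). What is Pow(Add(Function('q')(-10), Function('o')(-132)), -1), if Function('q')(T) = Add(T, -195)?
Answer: Rational(1, 17089) ≈ 5.8517e-5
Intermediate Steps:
Function('q')(T) = Add(-195, T)
Function('o')(f) = Add(2, f, Pow(f, 2)) (Function('o')(f) = Add(2, Add(f, Mul(f, f))) = Add(2, Add(f, Pow(f, 2))) = Add(2, f, Pow(f, 2)))
Pow(Add(Function('q')(-10), Function('o')(-132)), -1) = Pow(Add(Add(-195, -10), Add(2, -132, Pow(-132, 2))), -1) = Pow(Add(-205, Add(2, -132, 17424)), -1) = Pow(Add(-205, 17294), -1) = Pow(17089, -1) = Rational(1, 17089)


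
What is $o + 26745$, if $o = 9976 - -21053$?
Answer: $57774$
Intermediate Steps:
$o = 31029$ ($o = 9976 + 21053 = 31029$)
$o + 26745 = 31029 + 26745 = 57774$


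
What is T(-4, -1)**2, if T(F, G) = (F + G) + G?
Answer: 36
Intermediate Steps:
T(F, G) = F + 2*G
T(-4, -1)**2 = (-4 + 2*(-1))**2 = (-4 - 2)**2 = (-6)**2 = 36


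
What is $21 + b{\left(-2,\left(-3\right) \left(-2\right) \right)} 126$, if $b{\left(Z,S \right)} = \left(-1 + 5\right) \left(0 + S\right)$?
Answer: $3045$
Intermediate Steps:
$b{\left(Z,S \right)} = 4 S$
$21 + b{\left(-2,\left(-3\right) \left(-2\right) \right)} 126 = 21 + 4 \left(\left(-3\right) \left(-2\right)\right) 126 = 21 + 4 \cdot 6 \cdot 126 = 21 + 24 \cdot 126 = 21 + 3024 = 3045$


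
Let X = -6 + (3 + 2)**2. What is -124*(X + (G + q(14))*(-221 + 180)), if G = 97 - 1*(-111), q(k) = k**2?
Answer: 2051580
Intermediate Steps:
G = 208 (G = 97 + 111 = 208)
X = 19 (X = -6 + 5**2 = -6 + 25 = 19)
-124*(X + (G + q(14))*(-221 + 180)) = -124*(19 + (208 + 14**2)*(-221 + 180)) = -124*(19 + (208 + 196)*(-41)) = -124*(19 + 404*(-41)) = -124*(19 - 16564) = -124*(-16545) = 2051580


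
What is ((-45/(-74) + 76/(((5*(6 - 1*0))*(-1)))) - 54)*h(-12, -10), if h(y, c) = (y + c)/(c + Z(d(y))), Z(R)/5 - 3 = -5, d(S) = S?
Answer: -682847/11100 ≈ -61.518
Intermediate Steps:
Z(R) = -10 (Z(R) = 15 + 5*(-5) = 15 - 25 = -10)
h(y, c) = (c + y)/(-10 + c) (h(y, c) = (y + c)/(c - 10) = (c + y)/(-10 + c))
((-45/(-74) + 76/(((5*(6 - 1*0))*(-1)))) - 54)*h(-12, -10) = ((-45/(-74) + 76/(((5*(6 - 1*0))*(-1)))) - 54)*((-10 - 12)/(-10 - 10)) = ((-45*(-1/74) + 76/(((5*(6 + 0))*(-1)))) - 54)*(-22/(-20)) = ((45/74 + 76/(((5*6)*(-1)))) - 54)*(-1/20*(-22)) = ((45/74 + 76/((30*(-1)))) - 54)*(11/10) = ((45/74 + 76/(-30)) - 54)*(11/10) = ((45/74 + 76*(-1/30)) - 54)*(11/10) = ((45/74 - 38/15) - 54)*(11/10) = (-2137/1110 - 54)*(11/10) = -62077/1110*11/10 = -682847/11100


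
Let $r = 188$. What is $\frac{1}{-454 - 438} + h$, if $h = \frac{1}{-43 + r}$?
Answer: $\frac{747}{129340} \approx 0.0057755$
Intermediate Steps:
$h = \frac{1}{145}$ ($h = \frac{1}{-43 + 188} = \frac{1}{145} \approx 0.0068966$)
$\frac{1}{-454 - 438} + h = \frac{1}{-454 - 438} + \frac{1}{145} = \frac{1}{-892} + \frac{1}{145} = - \frac{1}{892} + \frac{1}{145} = \frac{747}{129340}$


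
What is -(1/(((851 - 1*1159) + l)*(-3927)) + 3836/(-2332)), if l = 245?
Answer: 21568816/13112253 ≈ 1.6449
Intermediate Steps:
-(1/(((851 - 1*1159) + l)*(-3927)) + 3836/(-2332)) = -(1/(((851 - 1*1159) + 245)*(-3927)) + 3836/(-2332)) = -(-1/3927/((851 - 1159) + 245) + 3836*(-1/2332)) = -(-1/3927/(-308 + 245) - 959/583) = -(-1/3927/(-63) - 959/583) = -(-1/63*(-1/3927) - 959/583) = -(1/247401 - 959/583) = -1*(-21568816/13112253) = 21568816/13112253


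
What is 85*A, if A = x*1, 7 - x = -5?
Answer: 1020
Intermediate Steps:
x = 12 (x = 7 - 1*(-5) = 7 + 5 = 12)
A = 12 (A = 12*1 = 12)
85*A = 85*12 = 1020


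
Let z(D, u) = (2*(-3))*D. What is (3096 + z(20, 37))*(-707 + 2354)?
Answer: 4901472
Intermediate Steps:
z(D, u) = -6*D
(3096 + z(20, 37))*(-707 + 2354) = (3096 - 6*20)*(-707 + 2354) = (3096 - 120)*1647 = 2976*1647 = 4901472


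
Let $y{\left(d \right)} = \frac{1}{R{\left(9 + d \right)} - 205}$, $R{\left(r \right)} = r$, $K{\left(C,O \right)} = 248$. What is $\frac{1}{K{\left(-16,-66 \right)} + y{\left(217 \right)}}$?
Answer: $\frac{21}{5209} \approx 0.0040315$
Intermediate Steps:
$y{\left(d \right)} = \frac{1}{-196 + d}$ ($y{\left(d \right)} = \frac{1}{\left(9 + d\right) - 205} = \frac{1}{-196 + d}$)
$\frac{1}{K{\left(-16,-66 \right)} + y{\left(217 \right)}} = \frac{1}{248 + \frac{1}{-196 + 217}} = \frac{1}{248 + \frac{1}{21}} = \frac{1}{\frac{5209}{21}} = \frac{21}{5209}$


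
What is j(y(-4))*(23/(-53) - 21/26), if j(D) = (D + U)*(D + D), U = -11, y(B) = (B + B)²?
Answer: -109504/13 ≈ -8423.4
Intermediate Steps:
y(B) = 4*B² (y(B) = (2*B)² = 4*B²)
j(D) = 2*D*(-11 + D) (j(D) = (D - 11)*(D + D) = (-11 + D)*(2*D) = 2*D*(-11 + D))
j(y(-4))*(23/(-53) - 21/26) = (2*(4*(-4)²)*(-11 + 4*(-4)²))*(23/(-53) - 21/26) = (2*(4*16)*(-11 + 4*16))*(23*(-1/53) - 21*1/26) = (2*64*(-11 + 64))*(-23/53 - 21/26) = (2*64*53)*(-1711/1378) = 6784*(-1711/1378) = -109504/13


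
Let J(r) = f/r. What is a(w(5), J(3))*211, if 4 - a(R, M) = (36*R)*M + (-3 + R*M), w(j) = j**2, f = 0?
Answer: 1477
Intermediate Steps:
J(r) = 0 (J(r) = 0/r = 0)
a(R, M) = 7 - 37*M*R (a(R, M) = 4 - ((36*R)*M + (-3 + R*M)) = 4 - (36*M*R + (-3 + M*R)) = 4 - (-3 + 37*M*R) = 4 + (3 - 37*M*R) = 7 - 37*M*R)
a(w(5), J(3))*211 = (7 - 37*0*5**2)*211 = (7 - 37*0*25)*211 = (7 + 0)*211 = 7*211 = 1477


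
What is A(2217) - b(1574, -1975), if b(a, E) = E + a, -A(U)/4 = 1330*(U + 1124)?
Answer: -17773719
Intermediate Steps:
A(U) = -5979680 - 5320*U (A(U) = -5320*(U + 1124) = -5320*(1124 + U) = -4*(1494920 + 1330*U) = -5979680 - 5320*U)
A(2217) - b(1574, -1975) = (-5979680 - 5320*2217) - (-1975 + 1574) = (-5979680 - 11794440) - 1*(-401) = -17774120 + 401 = -17773719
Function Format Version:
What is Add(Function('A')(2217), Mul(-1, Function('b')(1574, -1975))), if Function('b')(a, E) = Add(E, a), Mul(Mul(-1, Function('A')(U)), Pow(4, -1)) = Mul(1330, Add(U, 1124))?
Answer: -17773719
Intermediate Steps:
Function('A')(U) = Add(-5979680, Mul(-5320, U)) (Function('A')(U) = Mul(-4, Mul(1330, Add(U, 1124))) = Mul(-4, Mul(1330, Add(1124, U))) = Mul(-4, Add(1494920, Mul(1330, U))) = Add(-5979680, Mul(-5320, U)))
Add(Function('A')(2217), Mul(-1, Function('b')(1574, -1975))) = Add(Add(-5979680, Mul(-5320, 2217)), Mul(-1, Add(-1975, 1574))) = Add(Add(-5979680, -11794440), Mul(-1, -401)) = Add(-17774120, 401) = -17773719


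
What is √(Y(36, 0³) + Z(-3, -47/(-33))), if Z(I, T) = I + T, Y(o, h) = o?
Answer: 4*√2343/33 ≈ 5.8672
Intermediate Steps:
√(Y(36, 0³) + Z(-3, -47/(-33))) = √(36 + (-3 - 47/(-33))) = √(36 + (-3 - 47*(-1/33))) = √(36 + (-3 + 47/33)) = √(36 - 52/33) = √(1136/33) = 4*√2343/33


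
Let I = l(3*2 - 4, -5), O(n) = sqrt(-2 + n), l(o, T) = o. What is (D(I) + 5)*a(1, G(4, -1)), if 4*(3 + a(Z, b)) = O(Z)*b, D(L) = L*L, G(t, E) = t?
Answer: -27 + 9*I ≈ -27.0 + 9.0*I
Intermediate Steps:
I = 2 (I = 3*2 - 4 = 6 - 4 = 2)
D(L) = L**2
a(Z, b) = -3 + b*sqrt(-2 + Z)/4 (a(Z, b) = -3 + (sqrt(-2 + Z)*b)/4 = -3 + (b*sqrt(-2 + Z))/4 = -3 + b*sqrt(-2 + Z)/4)
(D(I) + 5)*a(1, G(4, -1)) = (2**2 + 5)*(-3 + (1/4)*4*sqrt(-2 + 1)) = (4 + 5)*(-3 + (1/4)*4*sqrt(-1)) = 9*(-3 + (1/4)*4*I) = 9*(-3 + I) = -27 + 9*I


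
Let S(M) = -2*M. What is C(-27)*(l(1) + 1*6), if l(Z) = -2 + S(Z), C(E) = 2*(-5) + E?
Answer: -74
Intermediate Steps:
C(E) = -10 + E
l(Z) = -2 - 2*Z
C(-27)*(l(1) + 1*6) = (-10 - 27)*((-2 - 2*1) + 1*6) = -37*((-2 - 2) + 6) = -37*(-4 + 6) = -37*2 = -74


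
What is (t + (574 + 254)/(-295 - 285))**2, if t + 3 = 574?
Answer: 6820777744/21025 ≈ 3.2441e+5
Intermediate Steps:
t = 571 (t = -3 + 574 = 571)
(t + (574 + 254)/(-295 - 285))**2 = (571 + (574 + 254)/(-295 - 285))**2 = (571 + 828/(-580))**2 = (571 + 828*(-1/580))**2 = (571 - 207/145)**2 = (82588/145)**2 = 6820777744/21025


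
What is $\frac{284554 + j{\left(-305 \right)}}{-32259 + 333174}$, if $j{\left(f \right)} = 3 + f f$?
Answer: $\frac{377582}{300915} \approx 1.2548$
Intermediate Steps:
$j{\left(f \right)} = 3 + f^{2}$
$\frac{284554 + j{\left(-305 \right)}}{-32259 + 333174} = \frac{284554 + \left(3 + \left(-305\right)^{2}\right)}{-32259 + 333174} = \frac{284554 + \left(3 + 93025\right)}{300915} = \left(284554 + 93028\right) \frac{1}{300915} = 377582 \cdot \frac{1}{300915} = \frac{377582}{300915}$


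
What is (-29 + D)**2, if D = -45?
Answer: 5476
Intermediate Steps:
(-29 + D)**2 = (-29 - 45)**2 = (-74)**2 = 5476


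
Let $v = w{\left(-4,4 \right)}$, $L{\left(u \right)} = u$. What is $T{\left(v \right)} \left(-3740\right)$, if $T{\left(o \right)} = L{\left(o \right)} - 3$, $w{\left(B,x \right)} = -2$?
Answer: $18700$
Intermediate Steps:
$v = -2$
$T{\left(o \right)} = -3 + o$ ($T{\left(o \right)} = o - 3 = -3 + o$)
$T{\left(v \right)} \left(-3740\right) = \left(-3 - 2\right) \left(-3740\right) = \left(-5\right) \left(-3740\right) = 18700$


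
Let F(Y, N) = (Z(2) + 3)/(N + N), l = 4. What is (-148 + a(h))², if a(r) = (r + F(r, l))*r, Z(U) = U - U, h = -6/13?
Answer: 10004200441/456976 ≈ 21892.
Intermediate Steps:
h = -6/13 (h = -6*1/13 = -6/13 ≈ -0.46154)
Z(U) = 0
F(Y, N) = 3/(2*N) (F(Y, N) = (0 + 3)/(N + N) = 3/((2*N)) = 3*(1/(2*N)) = 3/(2*N))
a(r) = r*(3/8 + r) (a(r) = (r + (3/2)/4)*r = (r + (3/2)*(¼))*r = (r + 3/8)*r = (3/8 + r)*r = r*(3/8 + r))
(-148 + a(h))² = (-148 + (⅛)*(-6/13)*(3 + 8*(-6/13)))² = (-148 + (⅛)*(-6/13)*(3 - 48/13))² = (-148 + (⅛)*(-6/13)*(-9/13))² = (-148 + 27/676)² = (-100021/676)² = 10004200441/456976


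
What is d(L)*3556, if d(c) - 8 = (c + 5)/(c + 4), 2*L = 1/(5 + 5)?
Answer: 2663444/81 ≈ 32882.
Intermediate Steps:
L = 1/20 (L = 1/(2*(5 + 5)) = (1/2)/10 = (1/2)*(1/10) = 1/20 ≈ 0.050000)
d(c) = 8 + (5 + c)/(4 + c) (d(c) = 8 + (c + 5)/(c + 4) = 8 + (5 + c)/(4 + c))
d(L)*3556 = ((37 + 9*(1/20))/(4 + 1/20))*3556 = ((37 + 9/20)/(81/20))*3556 = ((20/81)*(749/20))*3556 = (749/81)*3556 = 2663444/81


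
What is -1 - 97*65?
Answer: -6306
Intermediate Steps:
-1 - 97*65 = -1 - 6305 = -6306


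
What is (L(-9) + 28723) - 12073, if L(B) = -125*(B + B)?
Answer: 18900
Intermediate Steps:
L(B) = -250*B
(L(-9) + 28723) - 12073 = (-250*(-9) + 28723) - 12073 = (2250 + 28723) - 12073 = 30973 - 12073 = 18900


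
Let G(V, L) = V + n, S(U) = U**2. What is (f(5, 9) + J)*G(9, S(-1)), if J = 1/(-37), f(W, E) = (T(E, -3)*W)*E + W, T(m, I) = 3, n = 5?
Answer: 72506/37 ≈ 1959.6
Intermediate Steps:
G(V, L) = 5 + V (G(V, L) = V + 5 = 5 + V)
f(W, E) = W + 3*E*W (f(W, E) = (3*W)*E + W = 3*E*W + W = W + 3*E*W)
J = -1/37 ≈ -0.027027
(f(5, 9) + J)*G(9, S(-1)) = (5*(1 + 3*9) - 1/37)*(5 + 9) = (5*(1 + 27) - 1/37)*14 = (5*28 - 1/37)*14 = (140 - 1/37)*14 = (5179/37)*14 = 72506/37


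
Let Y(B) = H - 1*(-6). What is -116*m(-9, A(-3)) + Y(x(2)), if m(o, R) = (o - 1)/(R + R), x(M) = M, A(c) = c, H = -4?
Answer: -574/3 ≈ -191.33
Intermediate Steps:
m(o, R) = (-1 + o)/(2*R) (m(o, R) = (-1 + o)/((2*R)) = (-1 + o)*(1/(2*R)) = (-1 + o)/(2*R))
Y(B) = 2 (Y(B) = -4 - 1*(-6) = -4 + 6 = 2)
-116*m(-9, A(-3)) + Y(x(2)) = -58*(-1 - 9)/(-3) + 2 = -58*(-1)*(-10)/3 + 2 = -116*5/3 + 2 = -580/3 + 2 = -574/3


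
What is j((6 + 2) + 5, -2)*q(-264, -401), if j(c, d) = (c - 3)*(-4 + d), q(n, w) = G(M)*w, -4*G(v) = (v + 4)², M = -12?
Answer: -384960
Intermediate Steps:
G(v) = -(4 + v)²/4 (G(v) = -(v + 4)²/4 = -(4 + v)²/4)
q(n, w) = -16*w (q(n, w) = (-(4 - 12)²/4)*w = (-¼*(-8)²)*w = (-¼*64)*w = -16*w)
j(c, d) = (-4 + d)*(-3 + c) (j(c, d) = (-3 + c)*(-4 + d) = (-4 + d)*(-3 + c))
j((6 + 2) + 5, -2)*q(-264, -401) = (12 - 4*((6 + 2) + 5) - 3*(-2) + ((6 + 2) + 5)*(-2))*(-16*(-401)) = (12 - 4*(8 + 5) + 6 + (8 + 5)*(-2))*6416 = (12 - 4*13 + 6 + 13*(-2))*6416 = (12 - 52 + 6 - 26)*6416 = -60*6416 = -384960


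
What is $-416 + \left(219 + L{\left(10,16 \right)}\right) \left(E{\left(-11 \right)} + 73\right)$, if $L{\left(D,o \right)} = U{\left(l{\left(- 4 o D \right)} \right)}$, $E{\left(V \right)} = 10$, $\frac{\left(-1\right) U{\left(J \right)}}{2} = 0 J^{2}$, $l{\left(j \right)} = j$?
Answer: $17761$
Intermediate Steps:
$U{\left(J \right)} = 0$ ($U{\left(J \right)} = - 2 \cdot 0 J^{2} = \left(-2\right) 0 = 0$)
$L{\left(D,o \right)} = 0$
$-416 + \left(219 + L{\left(10,16 \right)}\right) \left(E{\left(-11 \right)} + 73\right) = -416 + \left(219 + 0\right) \left(10 + 73\right) = -416 + 219 \cdot 83 = -416 + 18177 = 17761$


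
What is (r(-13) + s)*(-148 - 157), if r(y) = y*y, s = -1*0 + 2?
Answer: -52155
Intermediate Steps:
s = 2 (s = 0 + 2 = 2)
r(y) = y**2
(r(-13) + s)*(-148 - 157) = ((-13)**2 + 2)*(-148 - 157) = (169 + 2)*(-305) = 171*(-305) = -52155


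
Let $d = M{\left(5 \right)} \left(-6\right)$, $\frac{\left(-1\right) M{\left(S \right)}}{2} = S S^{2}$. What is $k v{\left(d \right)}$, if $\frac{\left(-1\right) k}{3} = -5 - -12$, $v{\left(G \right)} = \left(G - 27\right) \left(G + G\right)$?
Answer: $-92799000$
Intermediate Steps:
$M{\left(S \right)} = - 2 S^{3}$ ($M{\left(S \right)} = - 2 S S^{2} = - 2 S^{3}$)
$d = 1500$ ($d = - 2 \cdot 5^{3} \left(-6\right) = \left(-2\right) 125 \left(-6\right) = \left(-250\right) \left(-6\right) = 1500$)
$v{\left(G \right)} = 2 G \left(-27 + G\right)$ ($v{\left(G \right)} = \left(-27 + G\right) 2 G = 2 G \left(-27 + G\right)$)
$k = -21$ ($k = - 3 \left(-5 - -12\right) = - 3 \left(-5 + 12\right) = \left(-3\right) 7 = -21$)
$k v{\left(d \right)} = - 21 \cdot 2 \cdot 1500 \left(-27 + 1500\right) = - 21 \cdot 2 \cdot 1500 \cdot 1473 = \left(-21\right) 4419000 = -92799000$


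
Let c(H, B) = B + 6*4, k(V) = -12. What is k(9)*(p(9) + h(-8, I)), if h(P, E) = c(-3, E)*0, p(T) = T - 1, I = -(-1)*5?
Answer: -96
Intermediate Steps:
I = 5 (I = -1*(-5) = 5)
c(H, B) = 24 + B (c(H, B) = B + 24 = 24 + B)
p(T) = -1 + T
h(P, E) = 0 (h(P, E) = (24 + E)*0 = 0)
k(9)*(p(9) + h(-8, I)) = -12*((-1 + 9) + 0) = -12*(8 + 0) = -12*8 = -96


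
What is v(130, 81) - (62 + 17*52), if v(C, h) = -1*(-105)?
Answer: -841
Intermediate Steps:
v(C, h) = 105
v(130, 81) - (62 + 17*52) = 105 - (62 + 17*52) = 105 - (62 + 884) = 105 - 1*946 = 105 - 946 = -841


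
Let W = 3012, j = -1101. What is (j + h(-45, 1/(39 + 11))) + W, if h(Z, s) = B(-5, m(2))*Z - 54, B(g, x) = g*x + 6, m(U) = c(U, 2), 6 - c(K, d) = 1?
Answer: 2712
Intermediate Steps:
c(K, d) = 5 (c(K, d) = 6 - 1*1 = 6 - 1 = 5)
m(U) = 5
B(g, x) = 6 + g*x
h(Z, s) = -54 - 19*Z (h(Z, s) = (6 - 5*5)*Z - 54 = (6 - 25)*Z - 54 = -19*Z - 54 = -54 - 19*Z)
(j + h(-45, 1/(39 + 11))) + W = (-1101 + (-54 - 19*(-45))) + 3012 = (-1101 + (-54 + 855)) + 3012 = (-1101 + 801) + 3012 = -300 + 3012 = 2712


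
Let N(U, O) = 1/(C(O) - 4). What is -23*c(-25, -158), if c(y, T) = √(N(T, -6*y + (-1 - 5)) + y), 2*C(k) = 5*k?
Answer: -23*I*√792011/178 ≈ -114.99*I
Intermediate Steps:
C(k) = 5*k/2 (C(k) = (5*k)/2 = 5*k/2)
N(U, O) = 1/(-4 + 5*O/2) (N(U, O) = 1/(5*O/2 - 4) = 1/(-4 + 5*O/2))
c(y, T) = √(y + 2/(-38 - 30*y)) (c(y, T) = √(2/(-8 + 5*(-6*y + (-1 - 5))) + y) = √(2/(-8 + 5*(-6*y - 6)) + y) = √(2/(-8 + 5*(-6 - 6*y)) + y) = √(2/(-8 + (-30 - 30*y)) + y) = √(2/(-38 - 30*y) + y) = √(y + 2/(-38 - 30*y)))
-23*c(-25, -158) = -23*√(-1 - 25*(19 + 15*(-25)))*(I*√89/178) = -23*√(-1 - 25*(19 - 375))*(I*√89/178) = -23*√(-1 - 25*(-356))*(I*√89/178) = -23*I*√89*√(-1 + 8900)/178 = -23*I*√792011/178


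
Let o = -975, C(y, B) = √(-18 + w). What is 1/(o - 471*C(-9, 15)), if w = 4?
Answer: I/(3*(-325*I + 157*√14)) ≈ -0.00024036 + 0.00043445*I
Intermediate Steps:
C(y, B) = I*√14 (C(y, B) = √(-18 + 4) = √(-14) = I*√14)
1/(o - 471*C(-9, 15)) = 1/(-975 - 471*I*√14)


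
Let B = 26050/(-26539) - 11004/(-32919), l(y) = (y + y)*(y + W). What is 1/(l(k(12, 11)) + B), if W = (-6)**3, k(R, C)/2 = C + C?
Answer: -291212447/4407980099390 ≈ -6.6065e-5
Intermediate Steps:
k(R, C) = 4*C (k(R, C) = 2*(C + C) = 2*(2*C) = 4*C)
W = -216
l(y) = 2*y*(-216 + y) (l(y) = (y + y)*(y - 216) = (2*y)*(-216 + y) = 2*y*(-216 + y))
B = -188501598/291212447 (B = 26050*(-1/26539) - 11004*(-1/32919) = -26050/26539 + 3668/10973 = -188501598/291212447 ≈ -0.64730)
1/(l(k(12, 11)) + B) = 1/(2*(4*11)*(-216 + 4*11) - 188501598/291212447) = 1/(2*44*(-216 + 44) - 188501598/291212447) = 1/(2*44*(-172) - 188501598/291212447) = 1/(-15136 - 188501598/291212447) = 1/(-4407980099390/291212447) = -291212447/4407980099390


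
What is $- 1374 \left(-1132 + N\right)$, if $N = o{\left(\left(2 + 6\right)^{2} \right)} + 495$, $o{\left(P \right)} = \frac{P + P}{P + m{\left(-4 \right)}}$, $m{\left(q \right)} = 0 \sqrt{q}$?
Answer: $872490$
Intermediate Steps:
$m{\left(q \right)} = 0$
$o{\left(P \right)} = 2$ ($o{\left(P \right)} = \frac{P + P}{P + 0} = \frac{2 P}{P} = 2$)
$N = 497$ ($N = 2 + 495 = 497$)
$- 1374 \left(-1132 + N\right) = - 1374 \left(-1132 + 497\right) = \left(-1374\right) \left(-635\right) = 872490$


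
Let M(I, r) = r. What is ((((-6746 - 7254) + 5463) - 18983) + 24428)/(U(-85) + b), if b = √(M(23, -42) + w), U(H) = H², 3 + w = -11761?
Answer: -22339700/52212431 + 3092*I*√11806/52212431 ≈ -0.42786 + 0.0064345*I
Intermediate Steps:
w = -11764 (w = -3 - 11761 = -11764)
b = I*√11806 (b = √(-42 - 11764) = √(-11806) = I*√11806 ≈ 108.66*I)
((((-6746 - 7254) + 5463) - 18983) + 24428)/(U(-85) + b) = ((((-6746 - 7254) + 5463) - 18983) + 24428)/((-85)² + I*√11806) = (((-14000 + 5463) - 18983) + 24428)/(7225 + I*√11806) = ((-8537 - 18983) + 24428)/(7225 + I*√11806) = (-27520 + 24428)/(7225 + I*√11806) = -3092/(7225 + I*√11806)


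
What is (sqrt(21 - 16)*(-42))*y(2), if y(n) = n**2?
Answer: -168*sqrt(5) ≈ -375.66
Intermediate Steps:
(sqrt(21 - 16)*(-42))*y(2) = (sqrt(21 - 16)*(-42))*2**2 = (sqrt(5)*(-42))*4 = -42*sqrt(5)*4 = -168*sqrt(5)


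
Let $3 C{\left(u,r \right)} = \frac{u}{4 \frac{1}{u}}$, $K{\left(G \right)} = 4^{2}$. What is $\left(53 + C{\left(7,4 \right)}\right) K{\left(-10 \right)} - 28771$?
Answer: $- \frac{83573}{3} \approx -27858.0$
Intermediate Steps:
$K{\left(G \right)} = 16$
$C{\left(u,r \right)} = \frac{u^{2}}{12}$ ($C{\left(u,r \right)} = \frac{u \frac{1}{4 \frac{1}{u}}}{3} = \frac{u \frac{u}{4}}{3} = \frac{\frac{1}{4} u^{2}}{3} = \frac{u^{2}}{12}$)
$\left(53 + C{\left(7,4 \right)}\right) K{\left(-10 \right)} - 28771 = \left(53 + \frac{7^{2}}{12}\right) 16 - 28771 = \left(53 + \frac{1}{12} \cdot 49\right) 16 - 28771 = \left(53 + \frac{49}{12}\right) 16 - 28771 = \frac{685}{12} \cdot 16 - 28771 = \frac{2740}{3} - 28771 = - \frac{83573}{3}$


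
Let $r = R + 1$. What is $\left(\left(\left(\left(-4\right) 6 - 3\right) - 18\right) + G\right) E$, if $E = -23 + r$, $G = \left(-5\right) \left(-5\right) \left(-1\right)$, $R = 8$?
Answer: $980$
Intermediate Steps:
$r = 9$ ($r = 8 + 1 = 9$)
$G = -25$ ($G = 25 \left(-1\right) = -25$)
$E = -14$ ($E = -23 + 9 = -14$)
$\left(\left(\left(\left(-4\right) 6 - 3\right) - 18\right) + G\right) E = \left(\left(\left(\left(-4\right) 6 - 3\right) - 18\right) - 25\right) \left(-14\right) = \left(\left(\left(-24 - 3\right) - 18\right) - 25\right) \left(-14\right) = \left(\left(-27 - 18\right) - 25\right) \left(-14\right) = \left(-45 - 25\right) \left(-14\right) = \left(-70\right) \left(-14\right) = 980$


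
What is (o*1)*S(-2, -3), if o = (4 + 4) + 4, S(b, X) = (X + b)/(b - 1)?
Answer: 20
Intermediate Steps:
S(b, X) = (X + b)/(-1 + b)
o = 12 (o = 8 + 4 = 12)
(o*1)*S(-2, -3) = (12*1)*((-3 - 2)/(-1 - 2)) = 12*(-5/(-3)) = 12*(-⅓*(-5)) = 12*(5/3) = 20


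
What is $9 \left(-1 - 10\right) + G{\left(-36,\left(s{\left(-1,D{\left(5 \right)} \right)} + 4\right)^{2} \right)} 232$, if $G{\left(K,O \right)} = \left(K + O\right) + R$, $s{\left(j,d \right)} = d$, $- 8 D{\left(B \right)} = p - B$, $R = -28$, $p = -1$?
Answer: $- \frac{19425}{2} \approx -9712.5$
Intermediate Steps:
$D{\left(B \right)} = \frac{1}{8} + \frac{B}{8}$ ($D{\left(B \right)} = - \frac{-1 - B}{8} = \frac{1}{8} + \frac{B}{8}$)
$G{\left(K,O \right)} = -28 + K + O$ ($G{\left(K,O \right)} = \left(K + O\right) - 28 = -28 + K + O$)
$9 \left(-1 - 10\right) + G{\left(-36,\left(s{\left(-1,D{\left(5 \right)} \right)} + 4\right)^{2} \right)} 232 = 9 \left(-1 - 10\right) + \left(-28 - 36 + \left(\left(\frac{1}{8} + \frac{1}{8} \cdot 5\right) + 4\right)^{2}\right) 232 = 9 \left(-11\right) + \left(-28 - 36 + \left(\left(\frac{1}{8} + \frac{5}{8}\right) + 4\right)^{2}\right) 232 = -99 + \left(-28 - 36 + \left(\frac{3}{4} + 4\right)^{2}\right) 232 = -99 + \left(-28 - 36 + \left(\frac{19}{4}\right)^{2}\right) 232 = -99 + \left(-28 - 36 + \frac{361}{16}\right) 232 = -99 - \frac{19227}{2} = - \frac{19425}{2}$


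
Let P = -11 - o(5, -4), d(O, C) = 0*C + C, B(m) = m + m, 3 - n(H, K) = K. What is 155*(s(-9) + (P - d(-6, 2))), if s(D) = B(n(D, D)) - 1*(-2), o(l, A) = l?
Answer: 1240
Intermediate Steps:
n(H, K) = 3 - K
B(m) = 2*m
d(O, C) = C (d(O, C) = 0 + C = C)
P = -16 (P = -11 - 1*5 = -11 - 5 = -16)
s(D) = 8 - 2*D (s(D) = 2*(3 - D) - 1*(-2) = (6 - 2*D) + 2 = 8 - 2*D)
155*(s(-9) + (P - d(-6, 2))) = 155*((8 - 2*(-9)) + (-16 - 1*2)) = 155*((8 + 18) + (-16 - 2)) = 155*(26 - 18) = 155*8 = 1240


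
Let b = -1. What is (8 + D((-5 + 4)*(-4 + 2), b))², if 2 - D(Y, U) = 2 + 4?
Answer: 16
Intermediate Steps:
D(Y, U) = -4 (D(Y, U) = 2 - (2 + 4) = 2 - 1*6 = 2 - 6 = -4)
(8 + D((-5 + 4)*(-4 + 2), b))² = (8 - 4)² = 4² = 16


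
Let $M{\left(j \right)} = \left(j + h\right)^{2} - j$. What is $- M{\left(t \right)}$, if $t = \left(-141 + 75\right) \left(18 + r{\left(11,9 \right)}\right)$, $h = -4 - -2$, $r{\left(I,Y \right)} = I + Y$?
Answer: $-6302608$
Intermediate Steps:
$h = -2$ ($h = -4 + 2 = -2$)
$t = -2508$ ($t = \left(-141 + 75\right) \left(18 + \left(11 + 9\right)\right) = - 66 \left(18 + 20\right) = \left(-66\right) 38 = -2508$)
$M{\left(j \right)} = \left(-2 + j\right)^{2} - j$ ($M{\left(j \right)} = \left(j - 2\right)^{2} - j = \left(-2 + j\right)^{2} - j$)
$- M{\left(t \right)} = - (\left(-2 - 2508\right)^{2} - -2508) = - (\left(-2510\right)^{2} + 2508) = - (6300100 + 2508) = \left(-1\right) 6302608 = -6302608$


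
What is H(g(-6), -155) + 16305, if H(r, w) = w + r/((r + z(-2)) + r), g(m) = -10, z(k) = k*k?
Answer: 129205/8 ≈ 16151.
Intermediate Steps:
z(k) = k²
H(r, w) = w + r/(4 + 2*r) (H(r, w) = w + r/((r + (-2)²) + r) = w + r/((r + 4) + r) = w + r/((4 + r) + r) = w + r/(4 + 2*r))
H(g(-6), -155) + 16305 = ((½)*(-10) + 2*(-155) - 10*(-155))/(2 - 10) + 16305 = (-5 - 310 + 1550)/(-8) + 16305 = -⅛*1235 + 16305 = -1235/8 + 16305 = 129205/8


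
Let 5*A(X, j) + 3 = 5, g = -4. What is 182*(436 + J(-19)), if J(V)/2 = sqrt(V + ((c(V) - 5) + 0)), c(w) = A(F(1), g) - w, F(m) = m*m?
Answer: 79352 + 364*I*sqrt(115)/5 ≈ 79352.0 + 780.69*I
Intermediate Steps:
F(m) = m**2
A(X, j) = 2/5 (A(X, j) = -3/5 + (1/5)*5 = -3/5 + 1 = 2/5)
c(w) = 2/5 - w
J(V) = 2*I*sqrt(115)/5 (J(V) = 2*sqrt(V + (((2/5 - V) - 5) + 0)) = 2*sqrt(V + ((-23/5 - V) + 0)) = 2*sqrt(V + (-23/5 - V)) = 2*sqrt(-23/5) = 2*(I*sqrt(115)/5) = 2*I*sqrt(115)/5)
182*(436 + J(-19)) = 182*(436 + 2*I*sqrt(115)/5) = 79352 + 364*I*sqrt(115)/5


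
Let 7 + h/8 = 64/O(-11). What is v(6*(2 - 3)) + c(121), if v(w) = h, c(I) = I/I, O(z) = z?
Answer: -1117/11 ≈ -101.55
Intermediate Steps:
c(I) = 1
h = -1128/11 (h = -56 + 8*(64/(-11)) = -56 + 8*(64*(-1/11)) = -56 + 8*(-64/11) = -56 - 512/11 = -1128/11 ≈ -102.55)
v(w) = -1128/11
v(6*(2 - 3)) + c(121) = -1128/11 + 1 = -1117/11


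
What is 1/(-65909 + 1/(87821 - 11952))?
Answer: -75869/5000449920 ≈ -1.5172e-5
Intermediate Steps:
1/(-65909 + 1/(87821 - 11952)) = 1/(-65909 + 1/75869) = 1/(-5000449920/75869) = -75869/5000449920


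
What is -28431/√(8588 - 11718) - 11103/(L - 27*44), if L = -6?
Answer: 3701/398 + 28431*I*√3130/3130 ≈ 9.299 + 508.18*I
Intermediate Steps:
-28431/√(8588 - 11718) - 11103/(L - 27*44) = -28431/√(8588 - 11718) - 11103/(-6 - 27*44) = -28431*(-I*√3130/3130) - 11103/(-6 - 1188) = -28431*(-I*√3130/3130) - 11103/(-1194) = -(-28431)*I*√3130/3130 - 11103*(-1/1194) = 28431*I*√3130/3130 + 3701/398 = 3701/398 + 28431*I*√3130/3130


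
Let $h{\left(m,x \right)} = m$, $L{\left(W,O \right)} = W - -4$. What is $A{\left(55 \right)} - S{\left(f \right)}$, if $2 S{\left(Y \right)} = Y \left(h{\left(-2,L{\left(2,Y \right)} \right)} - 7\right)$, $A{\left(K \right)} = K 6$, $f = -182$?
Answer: $-489$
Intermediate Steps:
$L{\left(W,O \right)} = 4 + W$ ($L{\left(W,O \right)} = W + 4 = 4 + W$)
$A{\left(K \right)} = 6 K$
$S{\left(Y \right)} = - \frac{9 Y}{2}$ ($S{\left(Y \right)} = \frac{Y \left(-2 - 7\right)}{2} = \frac{Y \left(-9\right)}{2} = \frac{\left(-9\right) Y}{2} = - \frac{9 Y}{2}$)
$A{\left(55 \right)} - S{\left(f \right)} = 6 \cdot 55 - \left(- \frac{9}{2}\right) \left(-182\right) = 330 - 819 = -489$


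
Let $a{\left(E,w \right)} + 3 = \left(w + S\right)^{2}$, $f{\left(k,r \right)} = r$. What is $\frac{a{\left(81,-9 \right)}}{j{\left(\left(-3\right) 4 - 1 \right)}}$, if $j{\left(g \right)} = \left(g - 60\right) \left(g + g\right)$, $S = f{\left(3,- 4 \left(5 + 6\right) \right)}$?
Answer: $\frac{1403}{949} \approx 1.4784$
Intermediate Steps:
$S = -44$ ($S = - 4 \left(5 + 6\right) = \left(-4\right) 11 = -44$)
$a{\left(E,w \right)} = -3 + \left(-44 + w\right)^{2}$ ($a{\left(E,w \right)} = -3 + \left(w - 44\right)^{2} = -3 + \left(-44 + w\right)^{2}$)
$j{\left(g \right)} = 2 g \left(-60 + g\right)$ ($j{\left(g \right)} = \left(-60 + g\right) 2 g = 2 g \left(-60 + g\right)$)
$\frac{a{\left(81,-9 \right)}}{j{\left(\left(-3\right) 4 - 1 \right)}} = \frac{-3 + \left(-44 - 9\right)^{2}}{2 \left(\left(-3\right) 4 - 1\right) \left(-60 - 13\right)} = \frac{-3 + \left(-53\right)^{2}}{2 \left(-12 - 1\right) \left(-60 - 13\right)} = \frac{-3 + 2809}{2 \left(-13\right) \left(-60 - 13\right)} = \frac{2806}{2 \left(-13\right) \left(-73\right)} = \frac{2806}{1898} = 2806 \cdot \frac{1}{1898} = \frac{1403}{949}$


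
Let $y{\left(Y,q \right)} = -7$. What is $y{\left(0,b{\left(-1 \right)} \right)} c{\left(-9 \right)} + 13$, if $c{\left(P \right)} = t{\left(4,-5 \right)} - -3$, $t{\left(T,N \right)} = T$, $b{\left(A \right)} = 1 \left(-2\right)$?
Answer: $-36$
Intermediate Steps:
$b{\left(A \right)} = -2$
$c{\left(P \right)} = 7$ ($c{\left(P \right)} = 4 - -3 = 4 + 3 = 7$)
$y{\left(0,b{\left(-1 \right)} \right)} c{\left(-9 \right)} + 13 = \left(-7\right) 7 + 13 = -49 + 13 = -36$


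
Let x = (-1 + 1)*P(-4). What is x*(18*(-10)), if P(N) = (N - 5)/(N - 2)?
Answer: 0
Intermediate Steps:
P(N) = (-5 + N)/(-2 + N)
x = 0 (x = (-1 + 1)*((-5 - 4)/(-2 - 4)) = 0*(-9/(-6)) = 0*(-⅙*(-9)) = 0*(3/2) = 0)
x*(18*(-10)) = 0*(18*(-10)) = 0*(-180) = 0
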